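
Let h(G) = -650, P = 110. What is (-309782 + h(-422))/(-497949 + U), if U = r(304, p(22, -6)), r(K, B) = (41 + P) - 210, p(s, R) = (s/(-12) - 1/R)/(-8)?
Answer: 38804/62251 ≈ 0.62335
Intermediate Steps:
p(s, R) = 1/(8*R) + s/96 (p(s, R) = (s*(-1/12) - 1/R)*(-1/8) = (-s/12 - 1/R)*(-1/8) = (-1/R - s/12)*(-1/8) = 1/(8*R) + s/96)
r(K, B) = -59 (r(K, B) = (41 + 110) - 210 = 151 - 210 = -59)
U = -59
(-309782 + h(-422))/(-497949 + U) = (-309782 - 650)/(-497949 - 59) = -310432/(-498008) = -310432*(-1/498008) = 38804/62251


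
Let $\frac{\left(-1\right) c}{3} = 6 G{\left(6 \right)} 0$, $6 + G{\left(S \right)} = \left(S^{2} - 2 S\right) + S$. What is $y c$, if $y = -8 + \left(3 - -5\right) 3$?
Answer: $0$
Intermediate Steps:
$G{\left(S \right)} = -6 + S^{2} - S$ ($G{\left(S \right)} = -6 + \left(\left(S^{2} - 2 S\right) + S\right) = -6 + \left(S^{2} - S\right) = -6 + S^{2} - S$)
$y = 16$ ($y = -8 + \left(3 + 5\right) 3 = -8 + 8 \cdot 3 = -8 + 24 = 16$)
$c = 0$ ($c = - 3 \cdot 6 \left(-6 + 6^{2} - 6\right) 0 = - 3 \cdot 6 \left(-6 + 36 - 6\right) 0 = - 3 \cdot 6 \cdot 24 \cdot 0 = - 3 \cdot 144 \cdot 0 = \left(-3\right) 0 = 0$)
$y c = 16 \cdot 0 = 0$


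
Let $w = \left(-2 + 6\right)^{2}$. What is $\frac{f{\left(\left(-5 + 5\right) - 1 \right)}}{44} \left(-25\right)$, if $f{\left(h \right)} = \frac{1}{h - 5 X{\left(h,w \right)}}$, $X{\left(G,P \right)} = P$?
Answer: $\frac{25}{3564} \approx 0.0070146$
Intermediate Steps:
$w = 16$ ($w = 4^{2} = 16$)
$f{\left(h \right)} = \frac{1}{-80 + h}$ ($f{\left(h \right)} = \frac{1}{h - 80} = \frac{1}{-80 + h}$)
$\frac{f{\left(\left(-5 + 5\right) - 1 \right)}}{44} \left(-25\right) = \frac{1}{44 \left(-80 + \left(\left(-5 + 5\right) - 1\right)\right)} \left(-25\right) = \frac{1}{44 \left(-80 + \left(0 - 1\right)\right)} \left(-25\right) = \frac{1}{44 \left(-80 - 1\right)} \left(-25\right) = \frac{1}{44 \left(-81\right)} \left(-25\right) = \frac{1}{44} \left(- \frac{1}{81}\right) \left(-25\right) = \left(- \frac{1}{3564}\right) \left(-25\right) = \frac{25}{3564}$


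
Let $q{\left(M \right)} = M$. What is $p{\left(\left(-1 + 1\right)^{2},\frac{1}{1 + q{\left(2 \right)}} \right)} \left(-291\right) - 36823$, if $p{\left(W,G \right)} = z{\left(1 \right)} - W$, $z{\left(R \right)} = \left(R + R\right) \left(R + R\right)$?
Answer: $-37987$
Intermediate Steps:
$z{\left(R \right)} = 4 R^{2}$ ($z{\left(R \right)} = 2 R 2 R = 4 R^{2}$)
$p{\left(W,G \right)} = 4 - W$ ($p{\left(W,G \right)} = 4 \cdot 1^{2} - W = 4 \cdot 1 - W = 4 - W$)
$p{\left(\left(-1 + 1\right)^{2},\frac{1}{1 + q{\left(2 \right)}} \right)} \left(-291\right) - 36823 = \left(4 - \left(-1 + 1\right)^{2}\right) \left(-291\right) - 36823 = \left(4 - 0^{2}\right) \left(-291\right) - 36823 = \left(4 - 0\right) \left(-291\right) - 36823 = \left(4 + 0\right) \left(-291\right) - 36823 = 4 \left(-291\right) - 36823 = -1164 - 36823 = -37987$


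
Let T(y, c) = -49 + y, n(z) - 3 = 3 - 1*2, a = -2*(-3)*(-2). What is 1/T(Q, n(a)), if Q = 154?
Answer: 1/105 ≈ 0.0095238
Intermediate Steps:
a = -12 (a = 6*(-2) = -12)
n(z) = 4 (n(z) = 3 + (3 - 1*2) = 3 + (3 - 2) = 3 + 1 = 4)
1/T(Q, n(a)) = 1/(-49 + 154) = 1/105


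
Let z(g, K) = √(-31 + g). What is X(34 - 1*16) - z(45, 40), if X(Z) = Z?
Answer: 18 - √14 ≈ 14.258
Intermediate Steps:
X(34 - 1*16) - z(45, 40) = (34 - 1*16) - √(-31 + 45) = (34 - 16) - √14 = 18 - √14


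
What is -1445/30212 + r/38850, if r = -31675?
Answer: -2894581/3353532 ≈ -0.86314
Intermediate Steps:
-1445/30212 + r/38850 = -1445/30212 - 31675/38850 = -1445*1/30212 - 31675*1/38850 = -1445/30212 - 181/222 = -2894581/3353532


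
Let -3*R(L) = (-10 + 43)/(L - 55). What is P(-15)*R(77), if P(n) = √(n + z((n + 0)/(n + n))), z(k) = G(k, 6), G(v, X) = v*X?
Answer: -I*√3 ≈ -1.732*I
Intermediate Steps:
G(v, X) = X*v
z(k) = 6*k
R(L) = -11/(-55 + L) (R(L) = -(-10 + 43)/(3*(L - 55)) = -11/(-55 + L))
P(n) = √(3 + n) (P(n) = √(n + 6*((n + 0)/(n + n))) = √(n + 6*(n/((2*n)))) = √(n + 6*(n*(1/(2*n)))) = √(n + 6*(½)) = √(n + 3) = √(3 + n))
P(-15)*R(77) = √(3 - 15)*(-11/(-55 + 77)) = √(-12)*(-11/22) = (2*I*√3)*(-11*1/22) = (2*I*√3)*(-½) = -I*√3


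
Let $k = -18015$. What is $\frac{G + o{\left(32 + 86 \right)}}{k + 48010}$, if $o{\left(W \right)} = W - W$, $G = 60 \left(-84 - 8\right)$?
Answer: $- \frac{1104}{5999} \approx -0.18403$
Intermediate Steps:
$G = -5520$ ($G = 60 \left(-92\right) = -5520$)
$o{\left(W \right)} = 0$
$\frac{G + o{\left(32 + 86 \right)}}{k + 48010} = \frac{-5520 + 0}{-18015 + 48010} = - \frac{5520}{29995} = \left(-5520\right) \frac{1}{29995} = - \frac{1104}{5999}$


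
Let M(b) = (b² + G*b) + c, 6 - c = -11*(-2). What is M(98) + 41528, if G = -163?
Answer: 35142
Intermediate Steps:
c = -16 (c = 6 - (-11)*(-2) = 6 - 1*22 = 6 - 22 = -16)
M(b) = -16 + b² - 163*b (M(b) = (b² - 163*b) - 16 = -16 + b² - 163*b)
M(98) + 41528 = (-16 + 98² - 163*98) + 41528 = (-16 + 9604 - 15974) + 41528 = -6386 + 41528 = 35142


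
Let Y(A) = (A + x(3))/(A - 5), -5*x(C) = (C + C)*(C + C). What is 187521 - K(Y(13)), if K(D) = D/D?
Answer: 187520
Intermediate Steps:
x(C) = -4*C**2/5 (x(C) = -(C + C)*(C + C)/5 = -2*C*2*C/5 = -4*C**2/5)
Y(A) = (-36/5 + A)/(-5 + A) (Y(A) = (A - 4/5*3**2)/(A - 5) = (A - 4/5*9)/(-5 + A) = (A - 36/5)/(-5 + A) = (-36/5 + A)/(-5 + A))
K(D) = 1
187521 - K(Y(13)) = 187521 - 1*1 = 187521 - 1 = 187520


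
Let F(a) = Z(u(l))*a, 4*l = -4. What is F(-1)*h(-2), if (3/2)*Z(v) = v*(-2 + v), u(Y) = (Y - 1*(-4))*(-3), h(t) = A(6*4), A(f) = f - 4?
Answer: -1320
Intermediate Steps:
A(f) = -4 + f
h(t) = 20 (h(t) = -4 + 6*4 = -4 + 24 = 20)
l = -1 (l = (¼)*(-4) = -1)
u(Y) = -12 - 3*Y (u(Y) = (Y + 4)*(-3) = (4 + Y)*(-3) = -12 - 3*Y)
Z(v) = 2*v*(-2 + v)/3 (Z(v) = 2*(v*(-2 + v))/3 = 2*v*(-2 + v)/3)
F(a) = 66*a (F(a) = (2*(-12 - 3*(-1))*(-2 + (-12 - 3*(-1)))/3)*a = (2*(-12 + 3)*(-2 + (-12 + 3))/3)*a = ((⅔)*(-9)*(-2 - 9))*a = ((⅔)*(-9)*(-11))*a = 66*a)
F(-1)*h(-2) = (66*(-1))*20 = -66*20 = -1320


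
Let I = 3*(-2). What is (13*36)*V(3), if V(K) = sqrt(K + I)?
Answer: 468*I*sqrt(3) ≈ 810.6*I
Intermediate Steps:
I = -6
V(K) = sqrt(-6 + K) (V(K) = sqrt(K - 6) = sqrt(-6 + K))
(13*36)*V(3) = (13*36)*sqrt(-6 + 3) = 468*sqrt(-3) = 468*(I*sqrt(3)) = 468*I*sqrt(3)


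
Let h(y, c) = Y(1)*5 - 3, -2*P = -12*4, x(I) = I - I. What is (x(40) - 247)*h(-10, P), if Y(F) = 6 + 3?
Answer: -10374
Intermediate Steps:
Y(F) = 9
x(I) = 0
P = 24 (P = -(-6)*4 = -½*(-48) = 24)
h(y, c) = 42 (h(y, c) = 9*5 - 3 = 45 - 3 = 42)
(x(40) - 247)*h(-10, P) = (0 - 247)*42 = -247*42 = -10374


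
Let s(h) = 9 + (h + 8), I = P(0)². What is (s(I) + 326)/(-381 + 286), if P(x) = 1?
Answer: -344/95 ≈ -3.6211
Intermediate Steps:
I = 1 (I = 1² = 1)
s(h) = 17 + h (s(h) = 9 + (8 + h) = 17 + h)
(s(I) + 326)/(-381 + 286) = ((17 + 1) + 326)/(-381 + 286) = (18 + 326)/(-95) = 344*(-1/95) = -344/95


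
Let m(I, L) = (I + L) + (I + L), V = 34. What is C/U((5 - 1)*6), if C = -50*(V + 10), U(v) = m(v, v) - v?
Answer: -275/9 ≈ -30.556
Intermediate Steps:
m(I, L) = 2*I + 2*L
U(v) = 3*v (U(v) = (2*v + 2*v) - v = 4*v - v = 3*v)
C = -2200 (C = -50*(34 + 10) = -50*44 = -2200)
C/U((5 - 1)*6) = -2200*1/(18*(5 - 1)) = -2200/(3*(4*6)) = -2200/(3*24) = -2200/72 = -2200*1/72 = -275/9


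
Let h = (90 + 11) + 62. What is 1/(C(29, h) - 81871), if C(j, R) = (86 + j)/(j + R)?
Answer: -192/15719117 ≈ -1.2214e-5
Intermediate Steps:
h = 163 (h = 101 + 62 = 163)
C(j, R) = (86 + j)/(R + j)
1/(C(29, h) - 81871) = 1/((86 + 29)/(163 + 29) - 81871) = 1/(115/192 - 81871) = 1/(-15719117/192) = -192/15719117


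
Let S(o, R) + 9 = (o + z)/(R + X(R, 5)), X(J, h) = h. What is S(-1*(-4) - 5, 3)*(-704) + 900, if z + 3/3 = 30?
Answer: 4772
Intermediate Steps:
z = 29 (z = -1 + 30 = 29)
S(o, R) = -9 + (29 + o)/(5 + R) (S(o, R) = -9 + (o + 29)/(R + 5) = -9 + (29 + o)/(5 + R))
S(-1*(-4) - 5, 3)*(-704) + 900 = ((-16 + (-1*(-4) - 5) - 9*3)/(5 + 3))*(-704) + 900 = ((-16 + (4 - 5) - 27)/8)*(-704) + 900 = ((-16 - 1 - 27)/8)*(-704) + 900 = ((⅛)*(-44))*(-704) + 900 = -11/2*(-704) + 900 = 3872 + 900 = 4772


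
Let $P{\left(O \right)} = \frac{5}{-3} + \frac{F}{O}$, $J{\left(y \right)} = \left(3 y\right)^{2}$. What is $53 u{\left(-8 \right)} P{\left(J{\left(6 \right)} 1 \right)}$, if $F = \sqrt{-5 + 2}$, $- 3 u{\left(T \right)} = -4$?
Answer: $- \frac{1060}{9} + \frac{53 i \sqrt{3}}{243} \approx -117.78 + 0.37777 i$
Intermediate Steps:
$J{\left(y \right)} = 9 y^{2}$
$u{\left(T \right)} = \frac{4}{3}$ ($u{\left(T \right)} = \left(- \frac{1}{3}\right) \left(-4\right) = \frac{4}{3}$)
$F = i \sqrt{3}$ ($F = \sqrt{-3} = i \sqrt{3} \approx 1.732 i$)
$P{\left(O \right)} = - \frac{5}{3} + \frac{i \sqrt{3}}{O}$ ($P{\left(O \right)} = \frac{5}{-3} + \frac{i \sqrt{3}}{O} = 5 \left(- \frac{1}{3}\right) + \frac{i \sqrt{3}}{O} = - \frac{5}{3} + \frac{i \sqrt{3}}{O}$)
$53 u{\left(-8 \right)} P{\left(J{\left(6 \right)} 1 \right)} = 53 \cdot \frac{4}{3} \left(- \frac{5}{3} + \frac{i \sqrt{3}}{9 \cdot 6^{2} \cdot 1}\right) = \frac{212 \left(- \frac{5}{3} + \frac{i \sqrt{3}}{9 \cdot 36 \cdot 1}\right)}{3} = \frac{212 \left(- \frac{5}{3} + \frac{i \sqrt{3}}{324 \cdot 1}\right)}{3} = \frac{212 \left(- \frac{5}{3} + \frac{i \sqrt{3}}{324}\right)}{3} = - \frac{1060}{9} + \frac{53 i \sqrt{3}}{243}$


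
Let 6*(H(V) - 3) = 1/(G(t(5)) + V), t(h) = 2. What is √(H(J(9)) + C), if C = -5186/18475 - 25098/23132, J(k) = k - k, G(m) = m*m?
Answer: √110195702172339486/256418220 ≈ 1.2946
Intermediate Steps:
G(m) = m²
J(k) = 0
H(V) = 3 + 1/(6*(4 + V)) (H(V) = 3 + 1/(6*(2² + V)) = 3 + 1/(6*(4 + V)))
C = -291824051/213681850 (C = -5186*1/18475 - 25098*1/23132 = -5186/18475 - 12549/11566 = -291824051/213681850 ≈ -1.3657)
√(H(J(9)) + C) = √((73 + 18*0)/(6*(4 + 0)) - 291824051/213681850) = √((⅙)*(73 + 0)/4 - 291824051/213681850) = √((⅙)*(¼)*73 - 291824051/213681850) = √(73/24 - 291824051/213681850) = √(4297498913/2564182200) = √110195702172339486/256418220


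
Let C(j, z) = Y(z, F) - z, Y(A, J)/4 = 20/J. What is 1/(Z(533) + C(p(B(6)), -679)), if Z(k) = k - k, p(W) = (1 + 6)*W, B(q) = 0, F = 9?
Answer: 9/6191 ≈ 0.0014537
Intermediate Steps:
Y(A, J) = 80/J (Y(A, J) = 4*(20/J) = 80/J)
p(W) = 7*W
Z(k) = 0
C(j, z) = 80/9 - z
1/(Z(533) + C(p(B(6)), -679)) = 1/(0 + (80/9 - 1*(-679))) = 1/(0 + (80/9 + 679)) = 1/(0 + 6191/9) = 1/(6191/9) = 9/6191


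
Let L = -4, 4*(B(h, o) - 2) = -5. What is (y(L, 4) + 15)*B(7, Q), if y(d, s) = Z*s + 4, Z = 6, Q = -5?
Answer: 129/4 ≈ 32.250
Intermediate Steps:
B(h, o) = ¾ (B(h, o) = 2 + (¼)*(-5) = 2 - 5/4 = ¾)
y(d, s) = 4 + 6*s (y(d, s) = 6*s + 4 = 4 + 6*s)
(y(L, 4) + 15)*B(7, Q) = ((4 + 6*4) + 15)*(¾) = ((4 + 24) + 15)*(¾) = (28 + 15)*(¾) = 43*(¾) = 129/4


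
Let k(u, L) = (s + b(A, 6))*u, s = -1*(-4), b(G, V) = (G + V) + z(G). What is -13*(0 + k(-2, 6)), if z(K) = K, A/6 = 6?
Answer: 2132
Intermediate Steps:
A = 36 (A = 6*6 = 36)
b(G, V) = V + 2*G (b(G, V) = (G + V) + G = V + 2*G)
s = 4
k(u, L) = 82*u (k(u, L) = (4 + (6 + 2*36))*u = (4 + (6 + 72))*u = (4 + 78)*u = 82*u)
-13*(0 + k(-2, 6)) = -13*(0 + 82*(-2)) = -13*(0 - 164) = -13*(-164) = 2132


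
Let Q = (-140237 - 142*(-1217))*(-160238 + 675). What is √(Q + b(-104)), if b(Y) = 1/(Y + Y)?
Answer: I*√14055618733117/52 ≈ 72098.0*I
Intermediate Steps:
b(Y) = 1/(2*Y)
Q = -5198083851 (Q = (-140237 + 172814)*(-159563) = 32577*(-159563) = -5198083851)
√(Q + b(-104)) = √(-5198083851 + (½)/(-104)) = √(-5198083851 + (½)*(-1/104)) = √(-5198083851 - 1/208) = √(-1081201441009/208) = I*√14055618733117/52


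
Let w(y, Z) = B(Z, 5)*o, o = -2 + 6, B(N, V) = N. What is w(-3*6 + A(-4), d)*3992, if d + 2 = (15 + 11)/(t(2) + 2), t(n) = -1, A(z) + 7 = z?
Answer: 383232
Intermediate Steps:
A(z) = -7 + z
d = 24 (d = -2 + (15 + 11)/(-1 + 2) = -2 + 26/1 = -2 + 26*1 = -2 + 26 = 24)
o = 4
w(y, Z) = 4*Z (w(y, Z) = Z*4 = 4*Z)
w(-3*6 + A(-4), d)*3992 = (4*24)*3992 = 96*3992 = 383232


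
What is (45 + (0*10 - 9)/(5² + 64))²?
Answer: 15968016/7921 ≈ 2015.9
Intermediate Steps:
(45 + (0*10 - 9)/(5² + 64))² = (45 + (0 - 9)/(25 + 64))² = (45 - 9/89)² = (3996/89)² = 15968016/7921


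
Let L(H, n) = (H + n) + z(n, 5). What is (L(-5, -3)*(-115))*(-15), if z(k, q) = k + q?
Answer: -10350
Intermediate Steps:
L(H, n) = 5 + H + 2*n (L(H, n) = (H + n) + (n + 5) = (H + n) + (5 + n) = 5 + H + 2*n)
(L(-5, -3)*(-115))*(-15) = ((5 - 5 + 2*(-3))*(-115))*(-15) = ((5 - 5 - 6)*(-115))*(-15) = -6*(-115)*(-15) = 690*(-15) = -10350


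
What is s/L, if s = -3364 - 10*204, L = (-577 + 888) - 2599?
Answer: 1351/572 ≈ 2.3619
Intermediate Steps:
L = -2288 (L = 311 - 2599 = -2288)
s = -5404 (s = -3364 - 2040 = -5404)
s/L = -5404/(-2288) = -5404*(-1/2288) = 1351/572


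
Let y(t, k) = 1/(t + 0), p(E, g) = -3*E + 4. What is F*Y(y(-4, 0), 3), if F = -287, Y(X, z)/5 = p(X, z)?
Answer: -27265/4 ≈ -6816.3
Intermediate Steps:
p(E, g) = 4 - 3*E
y(t, k) = 1/t
Y(X, z) = 20 - 15*X (Y(X, z) = 5*(4 - 3*X) = 20 - 15*X)
F*Y(y(-4, 0), 3) = -287*(20 - 15/(-4)) = -287*(20 - 15*(-1/4)) = -287*(20 + 15/4) = -287*95/4 = -27265/4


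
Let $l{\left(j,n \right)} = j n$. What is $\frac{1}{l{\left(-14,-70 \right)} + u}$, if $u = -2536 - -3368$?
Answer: $\frac{1}{1812} \approx 0.00055188$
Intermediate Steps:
$u = 832$ ($u = -2536 + 3368 = 832$)
$\frac{1}{l{\left(-14,-70 \right)} + u} = \frac{1}{\left(-14\right) \left(-70\right) + 832} = \frac{1}{980 + 832} = \frac{1}{1812}$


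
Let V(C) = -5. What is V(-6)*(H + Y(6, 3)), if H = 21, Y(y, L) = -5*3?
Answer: -30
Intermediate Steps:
Y(y, L) = -15
V(-6)*(H + Y(6, 3)) = -5*(21 - 15) = -5*6 = -30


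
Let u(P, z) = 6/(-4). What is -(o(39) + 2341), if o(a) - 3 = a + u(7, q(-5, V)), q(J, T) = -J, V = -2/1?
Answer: -4763/2 ≈ -2381.5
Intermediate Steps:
V = -2 (V = -2*1 = -2)
u(P, z) = -3/2 (u(P, z) = 6*(-¼) = -3/2)
o(a) = 3/2 + a (o(a) = 3 + (a - 3/2) = 3 + (-3/2 + a) = 3/2 + a)
-(o(39) + 2341) = -((3/2 + 39) + 2341) = -(81/2 + 2341) = -1*4763/2 = -4763/2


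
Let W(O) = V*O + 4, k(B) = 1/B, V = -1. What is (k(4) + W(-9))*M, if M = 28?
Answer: 371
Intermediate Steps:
k(B) = 1/B
W(O) = 4 - O (W(O) = -O + 4 = 4 - O)
(k(4) + W(-9))*M = (1/4 + (4 - 1*(-9)))*28 = (¼ + (4 + 9))*28 = (¼ + 13)*28 = (53/4)*28 = 371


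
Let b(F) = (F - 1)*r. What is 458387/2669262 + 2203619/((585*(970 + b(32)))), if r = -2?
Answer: 1020920410973/236309764860 ≈ 4.3203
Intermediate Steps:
b(F) = 2 - 2*F (b(F) = (F - 1)*(-2) = (-1 + F)*(-2) = 2 - 2*F)
458387/2669262 + 2203619/((585*(970 + b(32)))) = 458387/2669262 + 2203619/((585*(970 + (2 - 2*32)))) = 458387*(1/2669262) + 2203619/((585*(970 + (2 - 64)))) = 458387/2669262 + 2203619/((585*(970 - 62))) = 458387/2669262 + 2203619/((585*908)) = 458387/2669262 + 2203619/531180 = 1020920410973/236309764860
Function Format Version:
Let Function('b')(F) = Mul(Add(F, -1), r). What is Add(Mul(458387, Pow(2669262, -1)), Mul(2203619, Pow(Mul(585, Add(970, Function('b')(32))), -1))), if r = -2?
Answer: Rational(1020920410973, 236309764860) ≈ 4.3203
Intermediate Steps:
Function('b')(F) = Add(2, Mul(-2, F)) (Function('b')(F) = Mul(Add(F, -1), -2) = Mul(Add(-1, F), -2) = Add(2, Mul(-2, F)))
Add(Mul(458387, Pow(2669262, -1)), Mul(2203619, Pow(Mul(585, Add(970, Function('b')(32))), -1))) = Add(Mul(458387, Pow(2669262, -1)), Mul(2203619, Pow(Mul(585, Add(970, Add(2, Mul(-2, 32)))), -1))) = Add(Mul(458387, Rational(1, 2669262)), Mul(2203619, Pow(Mul(585, Add(970, Add(2, -64))), -1))) = Add(Rational(458387, 2669262), Mul(2203619, Pow(Mul(585, Add(970, -62)), -1))) = Add(Rational(458387, 2669262), Mul(2203619, Pow(Mul(585, 908), -1))) = Add(Rational(458387, 2669262), Mul(2203619, Pow(531180, -1))) = Add(Rational(458387, 2669262), Mul(2203619, Rational(1, 531180))) = Add(Rational(458387, 2669262), Rational(2203619, 531180)) = Rational(1020920410973, 236309764860)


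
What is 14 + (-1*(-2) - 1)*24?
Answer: 38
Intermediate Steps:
14 + (-1*(-2) - 1)*24 = 14 + (2 - 1)*24 = 14 + 1*24 = 14 + 24 = 38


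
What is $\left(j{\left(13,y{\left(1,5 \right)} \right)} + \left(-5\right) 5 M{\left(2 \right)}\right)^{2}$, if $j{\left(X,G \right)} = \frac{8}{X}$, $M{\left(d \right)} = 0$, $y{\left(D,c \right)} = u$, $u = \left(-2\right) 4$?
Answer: $\frac{64}{169} \approx 0.3787$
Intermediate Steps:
$u = -8$
$y{\left(D,c \right)} = -8$
$\left(j{\left(13,y{\left(1,5 \right)} \right)} + \left(-5\right) 5 M{\left(2 \right)}\right)^{2} = \left(\frac{8}{13} + \left(-5\right) 5 \cdot 0\right)^{2} = \left(8 \cdot \frac{1}{13} - 0\right)^{2} = \left(\frac{8}{13} + 0\right)^{2} = \left(\frac{8}{13}\right)^{2} = \frac{64}{169}$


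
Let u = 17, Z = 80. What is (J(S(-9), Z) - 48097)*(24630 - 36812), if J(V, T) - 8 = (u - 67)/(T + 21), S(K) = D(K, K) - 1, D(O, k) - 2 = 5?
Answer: 59168449098/101 ≈ 5.8583e+8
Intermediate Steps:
D(O, k) = 7 (D(O, k) = 2 + 5 = 7)
S(K) = 6 (S(K) = 7 - 1 = 6)
J(V, T) = 8 - 50/(21 + T) (J(V, T) = 8 + (17 - 67)/(T + 21) = 8 - 50/(21 + T))
(J(S(-9), Z) - 48097)*(24630 - 36812) = (2*(59 + 4*80)/(21 + 80) - 48097)*(24630 - 36812) = (2*(59 + 320)/101 - 48097)*(-12182) = (2*(1/101)*379 - 48097)*(-12182) = (758/101 - 48097)*(-12182) = -4857039/101*(-12182) = 59168449098/101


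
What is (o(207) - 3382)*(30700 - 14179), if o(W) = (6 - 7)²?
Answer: -55857501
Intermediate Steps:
o(W) = 1 (o(W) = (-1)² = 1)
(o(207) - 3382)*(30700 - 14179) = (1 - 3382)*(30700 - 14179) = -3381*16521 = -55857501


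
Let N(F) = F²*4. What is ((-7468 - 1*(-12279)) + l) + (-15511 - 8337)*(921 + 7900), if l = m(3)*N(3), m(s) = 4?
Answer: -210358253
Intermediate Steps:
N(F) = 4*F²
l = 144 (l = 4*(4*3²) = 4*(4*9) = 4*36 = 144)
((-7468 - 1*(-12279)) + l) + (-15511 - 8337)*(921 + 7900) = ((-7468 - 1*(-12279)) + 144) + (-15511 - 8337)*(921 + 7900) = ((-7468 + 12279) + 144) - 23848*8821 = (4811 + 144) - 210363208 = 4955 - 210363208 = -210358253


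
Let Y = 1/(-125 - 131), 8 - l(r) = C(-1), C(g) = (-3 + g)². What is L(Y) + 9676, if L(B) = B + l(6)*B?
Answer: 2477063/256 ≈ 9676.0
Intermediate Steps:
l(r) = -8 (l(r) = 8 - (-3 - 1)² = 8 - 1*(-4)² = 8 - 1*16 = 8 - 16 = -8)
Y = -1/256 (Y = 1/(-256) = -1/256 ≈ -0.0039063)
L(B) = -7*B (L(B) = B - 8*B = -7*B)
L(Y) + 9676 = -7*(-1/256) + 9676 = 7/256 + 9676 = 2477063/256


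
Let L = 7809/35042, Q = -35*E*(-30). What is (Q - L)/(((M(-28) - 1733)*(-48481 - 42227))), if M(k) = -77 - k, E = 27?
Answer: 30104027/171643845744 ≈ 0.00017539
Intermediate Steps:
Q = 28350 (Q = -35*27*(-30) = -945*(-30) = 28350)
L = 7809/35042 (L = 7809*(1/35042) = 7809/35042 ≈ 0.22285)
(Q - L)/(((M(-28) - 1733)*(-48481 - 42227))) = (28350 - 1*7809/35042)/((((-77 - 1*(-28)) - 1733)*(-48481 - 42227))) = (28350 - 7809/35042)/((((-77 + 28) - 1733)*(-90708))) = 993432891/(35042*(((-49 - 1733)*(-90708)))) = 993432891/(35042*((-1782*(-90708)))) = (993432891/35042)/161641656 = (993432891/35042)*(1/161641656) = 30104027/171643845744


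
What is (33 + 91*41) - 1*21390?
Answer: -17626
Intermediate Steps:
(33 + 91*41) - 1*21390 = (33 + 3731) - 21390 = 3764 - 21390 = -17626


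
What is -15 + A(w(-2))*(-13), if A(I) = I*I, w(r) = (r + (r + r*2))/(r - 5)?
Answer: -1567/49 ≈ -31.980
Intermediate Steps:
w(r) = 4*r/(-5 + r) (w(r) = (r + (r + 2*r))/(-5 + r) = (r + 3*r)/(-5 + r) = (4*r)/(-5 + r) = 4*r/(-5 + r))
A(I) = I**2
-15 + A(w(-2))*(-13) = -15 + (4*(-2)/(-5 - 2))**2*(-13) = -15 + (4*(-2)/(-7))**2*(-13) = -15 + (4*(-2)*(-1/7))**2*(-13) = -15 + (8/7)**2*(-13) = -15 + (64/49)*(-13) = -15 - 832/49 = -1567/49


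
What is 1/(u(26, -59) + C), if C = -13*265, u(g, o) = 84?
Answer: -1/3361 ≈ -0.00029753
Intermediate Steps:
C = -3445
1/(u(26, -59) + C) = 1/(84 - 3445) = 1/(-3361) = -1/3361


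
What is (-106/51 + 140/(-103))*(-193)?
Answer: 3485194/5253 ≈ 663.47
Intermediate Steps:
(-106/51 + 140/(-103))*(-193) = (-106*1/51 + 140*(-1/103))*(-193) = (-106/51 - 140/103)*(-193) = -18058/5253*(-193) = 3485194/5253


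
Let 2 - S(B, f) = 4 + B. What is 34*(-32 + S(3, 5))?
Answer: -1258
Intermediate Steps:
S(B, f) = -2 - B (S(B, f) = 2 - (4 + B) = 2 + (-4 - B) = -2 - B)
34*(-32 + S(3, 5)) = 34*(-32 + (-2 - 1*3)) = 34*(-32 + (-2 - 3)) = 34*(-32 - 5) = 34*(-37) = -1258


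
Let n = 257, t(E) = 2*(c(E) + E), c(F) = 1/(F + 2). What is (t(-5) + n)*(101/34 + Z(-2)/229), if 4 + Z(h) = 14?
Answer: 5781197/7786 ≈ 742.51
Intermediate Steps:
c(F) = 1/(2 + F)
Z(h) = 10 (Z(h) = -4 + 14 = 10)
t(E) = 2*E + 2/(2 + E) (t(E) = 2*(1/(2 + E) + E) = 2*(E + 1/(2 + E)) = 2*E + 2/(2 + E))
(t(-5) + n)*(101/34 + Z(-2)/229) = (2*(1 - 5*(2 - 5))/(2 - 5) + 257)*(101/34 + 10/229) = (2*(1 - 5*(-3))/(-3) + 257)*(101*(1/34) + 10*(1/229)) = (2*(-⅓)*(1 + 15) + 257)*(101/34 + 10/229) = (2*(-⅓)*16 + 257)*(23469/7786) = (-32/3 + 257)*(23469/7786) = (739/3)*(23469/7786) = 5781197/7786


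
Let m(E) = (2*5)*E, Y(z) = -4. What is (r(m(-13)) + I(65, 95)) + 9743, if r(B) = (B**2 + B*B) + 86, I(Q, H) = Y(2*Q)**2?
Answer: 43645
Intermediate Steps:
m(E) = 10*E
I(Q, H) = 16 (I(Q, H) = (-4)**2 = 16)
r(B) = 86 + 2*B**2 (r(B) = (B**2 + B**2) + 86 = 2*B**2 + 86 = 86 + 2*B**2)
(r(m(-13)) + I(65, 95)) + 9743 = ((86 + 2*(10*(-13))**2) + 16) + 9743 = ((86 + 2*(-130)**2) + 16) + 9743 = ((86 + 2*16900) + 16) + 9743 = ((86 + 33800) + 16) + 9743 = (33886 + 16) + 9743 = 33902 + 9743 = 43645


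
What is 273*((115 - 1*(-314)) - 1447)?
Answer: -277914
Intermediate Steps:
273*((115 - 1*(-314)) - 1447) = 273*((115 + 314) - 1447) = 273*(429 - 1447) = 273*(-1018) = -277914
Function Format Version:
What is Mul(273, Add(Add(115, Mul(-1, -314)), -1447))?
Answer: -277914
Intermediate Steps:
Mul(273, Add(Add(115, Mul(-1, -314)), -1447)) = Mul(273, Add(Add(115, 314), -1447)) = Mul(273, Add(429, -1447)) = Mul(273, -1018) = -277914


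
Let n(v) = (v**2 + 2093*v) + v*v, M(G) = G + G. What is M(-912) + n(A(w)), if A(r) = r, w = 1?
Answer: 271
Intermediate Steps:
M(G) = 2*G
n(v) = 2*v**2 + 2093*v (n(v) = (v**2 + 2093*v) + v**2 = 2*v**2 + 2093*v)
M(-912) + n(A(w)) = 2*(-912) + 1*(2093 + 2*1) = -1824 + 1*(2093 + 2) = -1824 + 1*2095 = -1824 + 2095 = 271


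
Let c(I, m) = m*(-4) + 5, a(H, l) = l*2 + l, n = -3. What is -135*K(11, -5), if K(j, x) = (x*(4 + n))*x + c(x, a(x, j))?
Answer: 13770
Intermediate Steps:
a(H, l) = 3*l (a(H, l) = 2*l + l = 3*l)
c(I, m) = 5 - 4*m (c(I, m) = -4*m + 5 = 5 - 4*m)
K(j, x) = 5 + x**2 - 12*j (K(j, x) = (x*(4 - 3))*x + (5 - 12*j) = (x*1)*x + (5 - 12*j) = x*x + (5 - 12*j) = x**2 + (5 - 12*j) = 5 + x**2 - 12*j)
-135*K(11, -5) = -135*(5 + (-5)**2 - 12*11) = -135*(5 + 25 - 132) = -135*(-102) = 13770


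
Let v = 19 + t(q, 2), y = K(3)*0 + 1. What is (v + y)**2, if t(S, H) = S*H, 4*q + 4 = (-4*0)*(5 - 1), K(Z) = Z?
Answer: 324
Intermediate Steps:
q = -1 (q = -1 + ((-4*0)*(5 - 1))/4 = -1 + (0*4)/4 = -1 + (1/4)*0 = -1 + 0 = -1)
y = 1 (y = 3*0 + 1 = 0 + 1 = 1)
t(S, H) = H*S
v = 17 (v = 19 + 2*(-1) = 19 - 2 = 17)
(v + y)**2 = (17 + 1)**2 = 18**2 = 324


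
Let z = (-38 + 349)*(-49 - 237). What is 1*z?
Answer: -88946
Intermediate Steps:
z = -88946 (z = 311*(-286) = -88946)
1*z = 1*(-88946) = -88946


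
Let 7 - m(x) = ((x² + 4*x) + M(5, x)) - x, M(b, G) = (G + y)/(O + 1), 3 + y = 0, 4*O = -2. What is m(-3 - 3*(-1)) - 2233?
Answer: -2220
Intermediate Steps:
O = -½ (O = (¼)*(-2) = -½ ≈ -0.50000)
y = -3 (y = -3 + 0 = -3)
M(b, G) = -6 + 2*G (M(b, G) = (G - 3)/(-½ + 1) = (-3 + G)/(½) = (-3 + G)*2 = -6 + 2*G)
m(x) = 13 - x² - 5*x (m(x) = 7 - (((x² + 4*x) + (-6 + 2*x)) - x) = 7 - ((-6 + x² + 6*x) - x) = 7 - (-6 + x² + 5*x) = 7 + (6 - x² - 5*x) = 13 - x² - 5*x)
m(-3 - 3*(-1)) - 2233 = (13 - (-3 - 3*(-1))² - 5*(-3 - 3*(-1))) - 2233 = (13 - (-3 + 3)² - 5*(-3 + 3)) - 2233 = (13 - 1*0² - 5*0) - 2233 = (13 - 1*0 + 0) - 2233 = (13 + 0 + 0) - 2233 = 13 - 2233 = -2220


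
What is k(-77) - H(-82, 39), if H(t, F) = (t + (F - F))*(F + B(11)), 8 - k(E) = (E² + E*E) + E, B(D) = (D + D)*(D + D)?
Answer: 31113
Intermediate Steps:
B(D) = 4*D² (B(D) = (2*D)*(2*D) = 4*D²)
k(E) = 8 - E - 2*E² (k(E) = 8 - ((E² + E*E) + E) = 8 - ((E² + E²) + E) = 8 - (2*E² + E) = 8 - (E + 2*E²) = 8 + (-E - 2*E²) = 8 - E - 2*E²)
H(t, F) = t*(484 + F) (H(t, F) = (t + (F - F))*(F + 4*11²) = (t + 0)*(F + 4*121) = t*(F + 484) = t*(484 + F))
k(-77) - H(-82, 39) = (8 - 1*(-77) - 2*(-77)²) - (-82)*(484 + 39) = (8 + 77 - 2*5929) - (-82)*523 = (8 + 77 - 11858) - 1*(-42886) = -11773 + 42886 = 31113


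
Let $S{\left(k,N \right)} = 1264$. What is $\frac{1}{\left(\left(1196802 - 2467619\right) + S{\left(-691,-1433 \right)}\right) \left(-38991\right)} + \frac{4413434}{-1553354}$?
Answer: $- \frac{109235009414074814}{38446397706320571} \approx -2.8412$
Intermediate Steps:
$\frac{1}{\left(\left(1196802 - 2467619\right) + S{\left(-691,-1433 \right)}\right) \left(-38991\right)} + \frac{4413434}{-1553354} = \frac{1}{\left(\left(1196802 - 2467619\right) + 1264\right) \left(-38991\right)} + \frac{4413434}{-1553354} = \frac{1}{\left(1196802 - 2467619\right) + 1264} \left(- \frac{1}{38991}\right) + 4413434 \left(- \frac{1}{1553354}\right) = \frac{1}{-1270817 + 1264} \left(- \frac{1}{38991}\right) - \frac{2206717}{776677} = \frac{1}{-1269553} \left(- \frac{1}{38991}\right) - \frac{2206717}{776677} = \left(- \frac{1}{1269553}\right) \left(- \frac{1}{38991}\right) - \frac{2206717}{776677} = \frac{1}{49501141023} - \frac{2206717}{776677} = - \frac{109235009414074814}{38446397706320571}$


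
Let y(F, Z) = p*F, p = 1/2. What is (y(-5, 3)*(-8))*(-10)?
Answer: -200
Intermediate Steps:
p = ½ ≈ 0.50000
y(F, Z) = F/2
(y(-5, 3)*(-8))*(-10) = (((½)*(-5))*(-8))*(-10) = -5/2*(-8)*(-10) = 20*(-10) = -200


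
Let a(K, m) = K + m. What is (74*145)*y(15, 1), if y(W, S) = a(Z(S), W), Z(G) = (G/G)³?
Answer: 171680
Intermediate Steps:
Z(G) = 1 (Z(G) = 1³ = 1)
y(W, S) = 1 + W
(74*145)*y(15, 1) = (74*145)*(1 + 15) = 10730*16 = 171680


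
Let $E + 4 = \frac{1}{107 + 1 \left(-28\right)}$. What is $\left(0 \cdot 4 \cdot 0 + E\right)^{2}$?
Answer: $\frac{99225}{6241} \approx 15.899$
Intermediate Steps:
$E = - \frac{315}{79}$ ($E = -4 + \frac{1}{107 + 1 \left(-28\right)} = -4 + \frac{1}{107 - 28} = -4 + \frac{1}{79} = - \frac{315}{79} \approx -3.9873$)
$\left(0 \cdot 4 \cdot 0 + E\right)^{2} = \left(0 \cdot 4 \cdot 0 - \frac{315}{79}\right)^{2} = \left(0 \cdot 0 - \frac{315}{79}\right)^{2} = \left(0 - \frac{315}{79}\right)^{2} = \left(- \frac{315}{79}\right)^{2} = \frac{99225}{6241}$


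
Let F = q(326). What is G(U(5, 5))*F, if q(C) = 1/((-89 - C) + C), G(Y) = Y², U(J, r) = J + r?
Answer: -100/89 ≈ -1.1236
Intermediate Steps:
q(C) = -1/89 (q(C) = 1/(-89) = -1/89)
F = -1/89 ≈ -0.011236
G(U(5, 5))*F = (5 + 5)²*(-1/89) = 10²*(-1/89) = 100*(-1/89) = -100/89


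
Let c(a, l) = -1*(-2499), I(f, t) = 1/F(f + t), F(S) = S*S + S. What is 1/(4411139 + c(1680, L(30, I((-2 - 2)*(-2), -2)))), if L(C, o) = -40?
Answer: 1/4413638 ≈ 2.2657e-7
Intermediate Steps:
F(S) = S + S² (F(S) = S² + S = S + S²)
I(f, t) = 1/((f + t)*(1 + f + t)) (I(f, t) = 1/((f + t)*(1 + (f + t))) = 1/((f + t)*(1 + f + t)))
c(a, l) = 2499
1/(4411139 + c(1680, L(30, I((-2 - 2)*(-2), -2)))) = 1/(4411139 + 2499) = 1/4413638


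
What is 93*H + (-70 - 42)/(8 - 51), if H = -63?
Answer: -251825/43 ≈ -5856.4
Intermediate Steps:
93*H + (-70 - 42)/(8 - 51) = 93*(-63) + (-70 - 42)/(8 - 51) = -5859 - 112/(-43) = -5859 - 112*(-1/43) = -5859 + 112/43 = -251825/43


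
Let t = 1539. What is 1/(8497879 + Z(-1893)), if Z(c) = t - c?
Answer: 1/8501311 ≈ 1.1763e-7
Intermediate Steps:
Z(c) = 1539 - c
1/(8497879 + Z(-1893)) = 1/(8497879 + (1539 - 1*(-1893))) = 1/(8497879 + (1539 + 1893)) = 1/(8497879 + 3432) = 1/8501311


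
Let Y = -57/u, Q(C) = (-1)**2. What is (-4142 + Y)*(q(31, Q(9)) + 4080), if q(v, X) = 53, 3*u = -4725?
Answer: -8987336623/525 ≈ -1.7119e+7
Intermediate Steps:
u = -1575 (u = (1/3)*(-4725) = -1575)
Q(C) = 1
Y = 19/525 (Y = -57/(-1575) = -57*(-1/1575) = 19/525 ≈ 0.036190)
(-4142 + Y)*(q(31, Q(9)) + 4080) = (-4142 + 19/525)*(53 + 4080) = -2174531/525*4133 = -8987336623/525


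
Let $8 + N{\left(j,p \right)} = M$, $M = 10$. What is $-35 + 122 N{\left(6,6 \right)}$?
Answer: $209$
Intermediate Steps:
$N{\left(j,p \right)} = 2$ ($N{\left(j,p \right)} = -8 + 10 = 2$)
$-35 + 122 N{\left(6,6 \right)} = -35 + 122 \cdot 2 = -35 + 244 = 209$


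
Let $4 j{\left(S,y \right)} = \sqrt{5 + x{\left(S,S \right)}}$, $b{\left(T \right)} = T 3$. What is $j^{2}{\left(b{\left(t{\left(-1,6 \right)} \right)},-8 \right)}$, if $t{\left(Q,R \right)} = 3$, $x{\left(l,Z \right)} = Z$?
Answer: $\frac{7}{8} \approx 0.875$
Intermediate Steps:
$b{\left(T \right)} = 3 T$
$j{\left(S,y \right)} = \frac{\sqrt{5 + S}}{4}$
$j^{2}{\left(b{\left(t{\left(-1,6 \right)} \right)},-8 \right)} = \left(\frac{\sqrt{5 + 3 \cdot 3}}{4}\right)^{2} = \left(\frac{\sqrt{5 + 9}}{4}\right)^{2} = \left(\frac{\sqrt{14}}{4}\right)^{2} = \frac{7}{8}$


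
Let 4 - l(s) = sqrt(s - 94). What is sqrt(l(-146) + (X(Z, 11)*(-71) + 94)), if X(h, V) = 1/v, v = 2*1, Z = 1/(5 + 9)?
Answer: sqrt(250 - 16*I*sqrt(15))/2 ≈ 7.9653 - 0.97247*I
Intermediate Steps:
Z = 1/14 ≈ 0.071429
v = 2
l(s) = 4 - sqrt(-94 + s) (l(s) = 4 - sqrt(s - 94) = 4 - sqrt(-94 + s))
X(h, V) = 1/2
sqrt(l(-146) + (X(Z, 11)*(-71) + 94)) = sqrt((4 - sqrt(-94 - 146)) + ((1/2)*(-71) + 94)) = sqrt((4 - sqrt(-240)) + (-71/2 + 94)) = sqrt((4 - 4*I*sqrt(15)) + 117/2) = sqrt(125/2 - 4*I*sqrt(15))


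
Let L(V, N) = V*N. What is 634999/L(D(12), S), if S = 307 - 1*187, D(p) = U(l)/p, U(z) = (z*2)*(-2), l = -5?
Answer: 634999/200 ≈ 3175.0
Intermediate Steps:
U(z) = -4*z (U(z) = (2*z)*(-2) = -4*z)
D(p) = 20/p (D(p) = (-4*(-5))/p = 20/p)
S = 120 (S = 307 - 187 = 120)
L(V, N) = N*V
634999/L(D(12), S) = 634999/((120*(20/12))) = 634999/((120*(20*(1/12)))) = 634999/((120*(5/3))) = 634999/200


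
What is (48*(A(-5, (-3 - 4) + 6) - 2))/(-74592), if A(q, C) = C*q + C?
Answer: -1/777 ≈ -0.0012870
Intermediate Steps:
A(q, C) = C + C*q
(48*(A(-5, (-3 - 4) + 6) - 2))/(-74592) = (48*(((-3 - 4) + 6)*(1 - 5) - 2))/(-74592) = (48*((-7 + 6)*(-4) - 2))*(-1/74592) = (48*(-1*(-4) - 2))*(-1/74592) = (48*(4 - 2))*(-1/74592) = (48*2)*(-1/74592) = 96*(-1/74592) = -1/777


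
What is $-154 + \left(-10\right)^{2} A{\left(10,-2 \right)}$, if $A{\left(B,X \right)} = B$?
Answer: $846$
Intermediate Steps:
$-154 + \left(-10\right)^{2} A{\left(10,-2 \right)} = -154 + \left(-10\right)^{2} \cdot 10 = -154 + 100 \cdot 10 = -154 + 1000 = 846$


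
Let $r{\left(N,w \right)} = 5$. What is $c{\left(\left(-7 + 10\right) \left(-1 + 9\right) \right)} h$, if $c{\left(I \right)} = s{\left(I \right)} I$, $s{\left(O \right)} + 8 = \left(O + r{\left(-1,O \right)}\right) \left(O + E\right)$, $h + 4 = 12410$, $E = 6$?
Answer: $256655328$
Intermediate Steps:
$h = 12406$ ($h = -4 + 12410 = 12406$)
$s{\left(O \right)} = -8 + \left(5 + O\right) \left(6 + O\right)$ ($s{\left(O \right)} = -8 + \left(O + 5\right) \left(O + 6\right) = -8 + \left(5 + O\right) \left(6 + O\right)$)
$c{\left(I \right)} = I \left(22 + I^{2} + 11 I\right)$ ($c{\left(I \right)} = \left(22 + I^{2} + 11 I\right) I = I \left(22 + I^{2} + 11 I\right)$)
$c{\left(\left(-7 + 10\right) \left(-1 + 9\right) \right)} h = \left(-7 + 10\right) \left(-1 + 9\right) \left(22 + \left(\left(-7 + 10\right) \left(-1 + 9\right)\right)^{2} + 11 \left(-7 + 10\right) \left(-1 + 9\right)\right) 12406 = 3 \cdot 8 \left(22 + \left(3 \cdot 8\right)^{2} + 11 \cdot 3 \cdot 8\right) 12406 = 24 \left(22 + 24^{2} + 11 \cdot 24\right) 12406 = 24 \left(22 + 576 + 264\right) 12406 = 24 \cdot 862 \cdot 12406 = 20688 \cdot 12406 = 256655328$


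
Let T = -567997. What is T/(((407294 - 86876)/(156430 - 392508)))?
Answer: 67045797883/160209 ≈ 4.1849e+5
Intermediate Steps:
T/(((407294 - 86876)/(156430 - 392508))) = -567997*(156430 - 392508)/(407294 - 86876) = -567997/(320418/(-236078)) = -567997/(320418*(-1/236078)) = -567997/(-160209/118039) = -567997*(-118039/160209) = 67045797883/160209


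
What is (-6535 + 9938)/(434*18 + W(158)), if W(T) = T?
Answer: 3403/7970 ≈ 0.42698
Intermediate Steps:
(-6535 + 9938)/(434*18 + W(158)) = (-6535 + 9938)/(434*18 + 158) = 3403/(7812 + 158) = 3403/7970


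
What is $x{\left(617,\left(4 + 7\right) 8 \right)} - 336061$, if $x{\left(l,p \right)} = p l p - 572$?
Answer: $4441415$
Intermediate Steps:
$x{\left(l,p \right)} = -572 + l p^{2}$ ($x{\left(l,p \right)} = l p p - 572 = l p^{2} - 572 = -572 + l p^{2}$)
$x{\left(617,\left(4 + 7\right) 8 \right)} - 336061 = \left(-572 + 617 \left(\left(4 + 7\right) 8\right)^{2}\right) - 336061 = \left(-572 + 617 \left(11 \cdot 8\right)^{2}\right) - 336061 = \left(-572 + 617 \cdot 88^{2}\right) - 336061 = \left(-572 + 617 \cdot 7744\right) - 336061 = \left(-572 + 4778048\right) - 336061 = 4777476 - 336061 = 4441415$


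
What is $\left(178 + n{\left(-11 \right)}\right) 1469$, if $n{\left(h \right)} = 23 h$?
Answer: $-110175$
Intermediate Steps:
$\left(178 + n{\left(-11 \right)}\right) 1469 = \left(178 + 23 \left(-11\right)\right) 1469 = \left(178 - 253\right) 1469 = \left(-75\right) 1469 = -110175$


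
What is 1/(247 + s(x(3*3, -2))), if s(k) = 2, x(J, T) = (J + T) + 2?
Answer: 1/249 ≈ 0.0040161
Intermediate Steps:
x(J, T) = 2 + J + T
1/(247 + s(x(3*3, -2))) = 1/(247 + 2) = 1/249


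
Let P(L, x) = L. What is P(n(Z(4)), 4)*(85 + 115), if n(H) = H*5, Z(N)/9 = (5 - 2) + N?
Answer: 63000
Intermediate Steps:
Z(N) = 27 + 9*N (Z(N) = 9*((5 - 2) + N) = 9*(3 + N) = 27 + 9*N)
n(H) = 5*H
P(n(Z(4)), 4)*(85 + 115) = (5*(27 + 9*4))*(85 + 115) = (5*(27 + 36))*200 = (5*63)*200 = 315*200 = 63000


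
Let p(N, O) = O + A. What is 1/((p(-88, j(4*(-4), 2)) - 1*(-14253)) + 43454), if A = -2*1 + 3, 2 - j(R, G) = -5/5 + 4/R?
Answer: 4/230845 ≈ 1.7328e-5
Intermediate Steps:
j(R, G) = 3 - 4/R (j(R, G) = 2 - (-5/5 + 4/R) = 2 - (-5*1/5 + 4/R) = 2 - (-1 + 4/R) = 2 + (1 - 4/R) = 3 - 4/R)
A = 1 (A = -2 + 3 = 1)
p(N, O) = 1 + O (p(N, O) = O + 1 = 1 + O)
1/((p(-88, j(4*(-4), 2)) - 1*(-14253)) + 43454) = 1/(((1 + (3 - 4/(4*(-4)))) - 1*(-14253)) + 43454) = 1/(((1 + (3 - 4/(-16))) + 14253) + 43454) = 1/(((1 + (3 - 4*(-1/16))) + 14253) + 43454) = 1/(((1 + (3 + 1/4)) + 14253) + 43454) = 1/(((1 + 13/4) + 14253) + 43454) = 1/((17/4 + 14253) + 43454) = 1/(57029/4 + 43454) = 1/(230845/4) = 4/230845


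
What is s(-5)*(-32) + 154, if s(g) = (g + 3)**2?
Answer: 26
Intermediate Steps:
s(g) = (3 + g)**2
s(-5)*(-32) + 154 = (3 - 5)**2*(-32) + 154 = (-2)**2*(-32) + 154 = 4*(-32) + 154 = -128 + 154 = 26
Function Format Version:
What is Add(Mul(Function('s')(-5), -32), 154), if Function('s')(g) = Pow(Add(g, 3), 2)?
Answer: 26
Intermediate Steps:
Function('s')(g) = Pow(Add(3, g), 2)
Add(Mul(Function('s')(-5), -32), 154) = Add(Mul(Pow(Add(3, -5), 2), -32), 154) = Add(Mul(Pow(-2, 2), -32), 154) = Add(Mul(4, -32), 154) = Add(-128, 154) = 26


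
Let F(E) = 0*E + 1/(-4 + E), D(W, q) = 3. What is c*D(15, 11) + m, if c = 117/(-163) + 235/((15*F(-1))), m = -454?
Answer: -112658/163 ≈ -691.15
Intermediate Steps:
F(E) = 1/(-4 + E) (F(E) = 0 + 1/(-4 + E) = 1/(-4 + E))
c = -38656/489 (c = 117/(-163) + 235/((15/(-4 - 1))) = 117*(-1/163) + 235/((15/(-5))) = -117/163 + 235/((15*(-⅕))) = -117/163 + 235/(-3) = -117/163 + 235*(-⅓) = -117/163 - 235/3 = -38656/489 ≈ -79.051)
c*D(15, 11) + m = -38656/489*3 - 454 = -38656/163 - 454 = -112658/163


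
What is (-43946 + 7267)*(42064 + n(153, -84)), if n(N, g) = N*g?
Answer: -1071466948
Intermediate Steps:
(-43946 + 7267)*(42064 + n(153, -84)) = (-43946 + 7267)*(42064 + 153*(-84)) = -36679*(42064 - 12852) = -36679*29212 = -1071466948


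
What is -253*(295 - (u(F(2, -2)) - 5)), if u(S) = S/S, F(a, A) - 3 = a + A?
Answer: -75647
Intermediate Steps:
F(a, A) = 3 + A + a (F(a, A) = 3 + (a + A) = 3 + (A + a) = 3 + A + a)
u(S) = 1
-253*(295 - (u(F(2, -2)) - 5)) = -253*(295 - (1 - 5)) = -253*(295 - 1*(-4)) = -253*(295 + 4) = -253*299 = -75647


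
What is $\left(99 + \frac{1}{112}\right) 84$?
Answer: $\frac{33267}{4} \approx 8316.8$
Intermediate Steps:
$\left(99 + \frac{1}{112}\right) 84 = \frac{11089}{112} \cdot 84 = \frac{33267}{4}$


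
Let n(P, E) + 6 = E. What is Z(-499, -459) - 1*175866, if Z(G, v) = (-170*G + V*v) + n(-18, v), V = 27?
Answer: -103894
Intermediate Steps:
n(P, E) = -6 + E
Z(G, v) = -6 - 170*G + 28*v (Z(G, v) = (-170*G + 27*v) + (-6 + v) = -6 - 170*G + 28*v)
Z(-499, -459) - 1*175866 = (-6 - 170*(-499) + 28*(-459)) - 1*175866 = (-6 + 84830 - 12852) - 175866 = 71972 - 175866 = -103894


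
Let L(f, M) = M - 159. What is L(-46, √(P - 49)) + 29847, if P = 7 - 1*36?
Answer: 29688 + I*√78 ≈ 29688.0 + 8.8318*I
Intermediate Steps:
P = -29 (P = 7 - 36 = -29)
L(f, M) = -159 + M
L(-46, √(P - 49)) + 29847 = (-159 + √(-29 - 49)) + 29847 = (-159 + √(-78)) + 29847 = (-159 + I*√78) + 29847 = 29688 + I*√78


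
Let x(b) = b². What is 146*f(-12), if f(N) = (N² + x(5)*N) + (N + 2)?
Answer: -24236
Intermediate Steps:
f(N) = 2 + N² + 26*N (f(N) = (N² + 5²*N) + (N + 2) = (N² + 25*N) + (2 + N) = 2 + N² + 26*N)
146*f(-12) = 146*(2 + (-12)² + 26*(-12)) = 146*(2 + 144 - 312) = 146*(-166) = -24236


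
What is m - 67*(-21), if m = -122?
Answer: 1285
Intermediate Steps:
m - 67*(-21) = -122 - 67*(-21) = -122 + 1407 = 1285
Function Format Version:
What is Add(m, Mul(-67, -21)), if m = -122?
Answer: 1285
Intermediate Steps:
Add(m, Mul(-67, -21)) = Add(-122, Mul(-67, -21)) = Add(-122, 1407) = 1285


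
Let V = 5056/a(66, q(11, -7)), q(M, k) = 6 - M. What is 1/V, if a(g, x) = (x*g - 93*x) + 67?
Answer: 101/2528 ≈ 0.039953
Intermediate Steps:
a(g, x) = 67 - 93*x + g*x (a(g, x) = (g*x - 93*x) + 67 = (-93*x + g*x) + 67 = 67 - 93*x + g*x)
V = 2528/101 (V = 5056/(67 - 93*(6 - 1*11) + 66*(6 - 1*11)) = 5056/(67 - 93*(6 - 11) + 66*(6 - 11)) = 5056/(67 - 93*(-5) + 66*(-5)) = 5056/(67 + 465 - 330) = 5056/202 = 5056*(1/202) = 2528/101 ≈ 25.030)
1/V = 1/(2528/101) = 101/2528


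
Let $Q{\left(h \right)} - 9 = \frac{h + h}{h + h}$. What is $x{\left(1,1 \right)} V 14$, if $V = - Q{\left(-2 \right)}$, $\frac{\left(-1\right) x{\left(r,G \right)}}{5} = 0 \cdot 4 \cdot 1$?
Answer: $0$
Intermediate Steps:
$Q{\left(h \right)} = 10$ ($Q{\left(h \right)} = 9 + \frac{h + h}{h + h} = 9 + \frac{2 h}{2 h} = 9 + 2 h \frac{1}{2 h} = 9 + 1 = 10$)
$x{\left(r,G \right)} = 0$ ($x{\left(r,G \right)} = - 5 \cdot 0 \cdot 4 \cdot 1 = - 5 \cdot 0 \cdot 1 = \left(-5\right) 0 = 0$)
$V = -10$ ($V = \left(-1\right) 10 = -10$)
$x{\left(1,1 \right)} V 14 = 0 \left(-10\right) 14 = 0 \cdot 14 = 0$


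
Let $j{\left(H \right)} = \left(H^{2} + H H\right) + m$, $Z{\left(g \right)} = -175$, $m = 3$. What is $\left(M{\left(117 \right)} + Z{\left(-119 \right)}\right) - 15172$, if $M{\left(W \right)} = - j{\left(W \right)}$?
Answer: $-42728$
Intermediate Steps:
$j{\left(H \right)} = 3 + 2 H^{2}$ ($j{\left(H \right)} = \left(H^{2} + H H\right) + 3 = \left(H^{2} + H^{2}\right) + 3 = 2 H^{2} + 3 = 3 + 2 H^{2}$)
$M{\left(W \right)} = -3 - 2 W^{2}$ ($M{\left(W \right)} = - (3 + 2 W^{2}) = -3 - 2 W^{2}$)
$\left(M{\left(117 \right)} + Z{\left(-119 \right)}\right) - 15172 = \left(\left(-3 - 2 \cdot 117^{2}\right) - 175\right) - 15172 = \left(\left(-3 - 27378\right) - 175\right) - 15172 = \left(-27381 - 175\right) - 15172 = -27556 - 15172 = -42728$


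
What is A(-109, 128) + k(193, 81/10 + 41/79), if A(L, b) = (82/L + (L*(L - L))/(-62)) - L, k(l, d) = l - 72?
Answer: 24988/109 ≈ 229.25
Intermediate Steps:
k(l, d) = -72 + l
A(L, b) = -L + 82/L (A(L, b) = (82/L + (L*0)*(-1/62)) - L = (82/L + 0*(-1/62)) - L = (82/L + 0) - L = 82/L - L = -L + 82/L)
A(-109, 128) + k(193, 81/10 + 41/79) = (-1*(-109) + 82/(-109)) + (-72 + 193) = (109 + 82*(-1/109)) + 121 = (109 - 82/109) + 121 = 11799/109 + 121 = 24988/109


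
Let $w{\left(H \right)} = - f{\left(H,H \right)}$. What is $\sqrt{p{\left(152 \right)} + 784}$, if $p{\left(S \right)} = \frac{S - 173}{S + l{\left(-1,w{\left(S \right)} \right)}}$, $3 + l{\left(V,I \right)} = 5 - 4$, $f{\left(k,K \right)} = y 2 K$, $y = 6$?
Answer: $\frac{\sqrt{78386}}{10} \approx 27.997$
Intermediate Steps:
$f{\left(k,K \right)} = 12 K$ ($f{\left(k,K \right)} = 6 \cdot 2 K = 12 K$)
$w{\left(H \right)} = - 12 H$
$l{\left(V,I \right)} = -2$ ($l{\left(V,I \right)} = -3 + \left(5 - 4\right) = -3 + 1 = -2$)
$p{\left(S \right)} = \frac{-173 + S}{-2 + S}$ ($p{\left(S \right)} = \frac{S - 173}{S - 2} = \frac{-173 + S}{-2 + S}$)
$\sqrt{p{\left(152 \right)} + 784} = \sqrt{\frac{-173 + 152}{-2 + 152} + 784} = \sqrt{\frac{1}{150} \left(-21\right) + 784} = \sqrt{- \frac{7}{50} + 784} = \sqrt{\frac{39193}{50}} = \frac{\sqrt{78386}}{10}$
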